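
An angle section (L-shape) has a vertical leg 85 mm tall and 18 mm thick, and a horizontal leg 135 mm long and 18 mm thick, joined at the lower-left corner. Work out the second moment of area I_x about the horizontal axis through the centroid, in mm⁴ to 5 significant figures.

Treat the section as a set of non-overlapping primitives; coordinates are from the bounding-box lower-left.
Vertical leg: 18 × 85, A = 1 530 mm², y = 42.5 mm, Ī = 921187.5 mm⁴.
Horizontal leg (remainder): 117 × 18, A = 2 106 mm², y = 9 mm, Ī = 56 862 mm⁴.
Centroid: ȳ = ΣA·y / ΣA = 23.09653 mm.
Transfer each piece to the horizontal axis through the centroid using Ī + A·d² with d = y − 23.09653:
  vertical leg: d = 19.40347 mm → contributes +1 497 224 mm⁴
  horizontal leg (remainder): d = -14.09653 mm → contributes +475350.1 mm⁴
Total I = 1 972 574 mm⁴.

I_x ≈ 1.9726 × 10⁶ mm⁴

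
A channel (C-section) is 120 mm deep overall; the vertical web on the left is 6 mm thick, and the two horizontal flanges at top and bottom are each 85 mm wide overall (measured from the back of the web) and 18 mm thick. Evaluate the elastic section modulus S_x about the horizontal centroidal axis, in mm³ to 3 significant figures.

Decompose the section into non-overlapping parts with the origin at the bottom-left of its bounding rectangle.
Web: 6 × 120, A = 720 mm², y = 60 mm, Ī = 864 000 mm⁴.
Top flange (beyond web): 79 × 18, A = 1 422 mm², y = 111 mm, Ī = 38 394 mm⁴.
Bottom flange (beyond web): 79 × 18, A = 1 422 mm², y = 9 mm, Ī = 38 394 mm⁴.
By symmetry the centroid is at mid-height, ȳ = 60 mm.
Transfer each piece to the horizontal centroidal axis using Ī + A·d² with d = y − 60:
  web: d = 0 mm → contributes +864 000 mm⁴
  top flange (beyond web): d = 51 mm → contributes +3 737 016 mm⁴
  bottom flange (beyond web): d = -51 mm → contributes +3 737 016 mm⁴
Total I = 8 338 032 mm⁴.
Extreme fibre distance c = 60 mm; S = I/c = 138 967 mm³.

S_x ≈ 1.39 × 10⁵ mm³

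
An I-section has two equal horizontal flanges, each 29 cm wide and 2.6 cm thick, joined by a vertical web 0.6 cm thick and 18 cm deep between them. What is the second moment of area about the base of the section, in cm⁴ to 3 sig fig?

Treat the section as a set of non-overlapping primitives; coordinates are from the bounding-box lower-left.
Bottom flange: 29 × 2.6, A = 75.4 cm², y = 1.3 cm, Ī = 42.475 cm⁴.
Web: 0.6 × 18, A = 10.8 cm², y = 11.6 cm, Ī = 291.6 cm⁴.
Top flange: 29 × 2.6, A = 75.4 cm², y = 21.9 cm, Ī = 42.475 cm⁴.
Transfer each piece to the base of the section using Ī + A·d² with d = y − 0:
  bottom flange: d = 1.3 cm → contributes +169.9 cm⁴
  web: d = 11.6 cm → contributes +1744.8 cm⁴
  top flange: d = 21.9 cm → contributes +36 205 cm⁴
Total I = 38 120 cm⁴.

I_base ≈ 3.81 × 10⁴ cm⁴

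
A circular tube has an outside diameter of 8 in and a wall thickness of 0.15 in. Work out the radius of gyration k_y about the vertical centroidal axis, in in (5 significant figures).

k_y ≈ 2.7759 in

Break the section into simple shapes (no overlaps), measuring from the bottom-left corner of the bounding box.
Outer circle: ⌀8, A = 50.26548 in², x = 4 in, Ī = 201.0619 in⁴.
Bore (subtracted): ⌀7.7, A = 46.56626 in², x = 4 in, Ī = 172.5571 in⁴.
By symmetry the centroid is at mid-width, x̄ = 4 in.
All pieces are centred on the vertical centroidal axis, so I = ΣĪ (holes subtracted) = 28.50484 in⁴.
Radius of gyration: k = √(I/A) = √(28.50484 / 3.699225) = 2.775901 in.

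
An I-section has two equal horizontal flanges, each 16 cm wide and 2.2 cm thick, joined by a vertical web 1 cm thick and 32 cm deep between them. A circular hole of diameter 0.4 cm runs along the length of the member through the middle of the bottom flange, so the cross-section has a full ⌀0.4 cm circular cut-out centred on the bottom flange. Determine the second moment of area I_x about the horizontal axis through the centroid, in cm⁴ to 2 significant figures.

Break the section into simple shapes (no overlaps), measuring from the bottom-left corner of the bounding box.
Bottom flange: 16 × 2.2, A = 35.2 cm², y = 1.1 cm, Ī = 14.2 cm⁴.
Web: 1 × 32, A = 32 cm², y = 18.2 cm, Ī = 2 731 cm⁴.
Top flange: 16 × 2.2, A = 35.2 cm², y = 35.3 cm, Ī = 14.2 cm⁴.
Hole (subtracted): ⌀0.4, A = 0.1257 cm², y = 1.1 cm, Ī = 0.001257 cm⁴.
Centroid: ȳ = ΣA·y / ΣA = 18.22 cm.
Transfer each piece to the horizontal axis through the centroid using Ī + A·d² with d = y − 18.22:
  bottom flange: d = -17.12 cm → contributes +10 332 cm⁴
  web: d = -0.02101 cm → contributes +2 731 cm⁴
  top flange: d = 17.08 cm → contributes +10 282 cm⁴
  hole: d = -17.12 cm → contributes −36.84 cm⁴
Total I = 23 308 cm⁴.

I_x ≈ 2.3 × 10⁴ cm⁴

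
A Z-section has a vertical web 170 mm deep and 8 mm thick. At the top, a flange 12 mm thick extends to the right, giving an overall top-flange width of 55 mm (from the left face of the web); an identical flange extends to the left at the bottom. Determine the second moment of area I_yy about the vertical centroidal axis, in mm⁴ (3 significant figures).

Decompose the section into non-overlapping parts with the origin at the bottom-left of its bounding rectangle.
Web: 8 × 170, A = 1 360 mm², x = 51 mm, Ī = 7253.3 mm⁴.
Top flange (beyond web): 47 × 12, A = 564 mm², x = 78.5 mm, Ī = 103 823 mm⁴.
Bottom flange (beyond web): 47 × 12, A = 564 mm², x = 23.5 mm, Ī = 103 823 mm⁴.
Centroid: x̄ = ΣA·x / ΣA = 51 mm.
Transfer each piece to the vertical centroidal axis using Ī + A·d² with d = x − 51:
  web: d = 0 mm → contributes +7253.3 mm⁴
  top flange (beyond web): d = 27.5 mm → contributes +530 348 mm⁴
  bottom flange (beyond web): d = -27.5 mm → contributes +530 348 mm⁴
Total I = 1 067 949 mm⁴.

I_yy ≈ 1.07 × 10⁶ mm⁴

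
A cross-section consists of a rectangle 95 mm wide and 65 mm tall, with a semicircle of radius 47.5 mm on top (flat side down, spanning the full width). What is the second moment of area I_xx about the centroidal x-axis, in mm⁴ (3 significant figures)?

I_xx ≈ 8.98 × 10⁶ mm⁴

Decompose the section into non-overlapping parts with the origin at the bottom-left of its bounding rectangle.
Rectangular body: 95 × 65, A = 6 175 mm², y = 32.5 mm, Ī = 2 174 115 mm⁴.
Semicircular cap: semicircle r = 47.5, A = 3544.1 mm², y = 85.16 mm, Ī = 558 736 mm⁴.
Centroid: ȳ = ΣA·y / ΣA = 51.703 mm.
Transfer each piece to the centroidal x-axis using Ī + A·d² with d = y − 51.703:
  rectangular body: d = -19.203 mm → contributes +4 451 066 mm⁴
  semicircular cap: d = 33.457 mm → contributes +4 525 932 mm⁴
Total I = 8 976 998 mm⁴.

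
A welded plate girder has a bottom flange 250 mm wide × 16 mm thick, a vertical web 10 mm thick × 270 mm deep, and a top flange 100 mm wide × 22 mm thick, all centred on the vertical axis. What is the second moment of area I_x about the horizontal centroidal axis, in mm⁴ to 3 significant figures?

I_x ≈ 1.38 × 10⁸ mm⁴

Treat the section as a set of non-overlapping primitives; coordinates are from the bounding-box lower-left.
Bottom plate: 250 × 16, A = 4 000 mm², y = 8 mm, Ī = 85 333 mm⁴.
Web plate: 10 × 270, A = 2 700 mm², y = 151 mm, Ī = 16 402 500 mm⁴.
Top plate: 100 × 22, A = 2 200 mm², y = 297 mm, Ī = 88 733 mm⁴.
Centroid: ȳ = ΣA·y / ΣA = 122.82 mm.
Transfer each piece to the horizontal centroidal axis using Ī + A·d² with d = y − 122.82:
  bottom plate: d = -114.82 mm → contributes +52 820 069 mm⁴
  web plate: d = 28.18 mm → contributes +18 546 569 mm⁴
  top plate: d = 174.18 mm → contributes +66 833 640 mm⁴
Total I = 138 200 279 mm⁴.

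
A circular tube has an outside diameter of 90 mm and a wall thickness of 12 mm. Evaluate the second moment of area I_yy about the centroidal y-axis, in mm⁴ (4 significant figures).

Treat the section as a set of non-overlapping primitives; coordinates are from the bounding-box lower-left.
Outer circle: ⌀90, A = 6361.73 mm², x = 45 mm, Ī = 3 220 623 mm⁴.
Bore (subtracted): ⌀66, A = 3421.19 mm², x = 45 mm, Ī = 931 420 mm⁴.
By symmetry the centroid is at mid-width, x̄ = 45 mm.
All pieces are centred on the centroidal y-axis, so I = ΣĪ (holes subtracted) = 2 289 203 mm⁴.

I_yy ≈ 2.289 × 10⁶ mm⁴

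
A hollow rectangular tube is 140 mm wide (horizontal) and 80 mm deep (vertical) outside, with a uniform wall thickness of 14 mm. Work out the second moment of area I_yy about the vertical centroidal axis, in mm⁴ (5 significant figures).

Break the section into simple shapes (no overlaps), measuring from the bottom-left corner of the bounding box.
Outer rectangle: 140 × 80, A = 11 200 mm², x = 70 mm, Ī = 18 293 333 mm⁴.
Inner void (subtracted): 112 × 52, A = 5 824 mm², x = 70 mm, Ī = 6 088 021 mm⁴.
By symmetry the centroid is at mid-width, x̄ = 70 mm.
All pieces are centred on the vertical centroidal axis, so I = ΣĪ (holes subtracted) = 12 205 312 mm⁴.

I_yy ≈ 1.2205 × 10⁷ mm⁴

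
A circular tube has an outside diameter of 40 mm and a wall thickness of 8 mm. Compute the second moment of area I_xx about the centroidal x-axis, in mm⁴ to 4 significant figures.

Decompose the section into non-overlapping parts with the origin at the bottom-left of its bounding rectangle.
Outer circle: ⌀40, A = 1256.64 mm², y = 20 mm, Ī = 125 664 mm⁴.
Bore (subtracted): ⌀24, A = 452.389 mm², y = 20 mm, Ī = 16 286 mm⁴.
By symmetry the centroid is at mid-height, ȳ = 20 mm.
All pieces are centred on the centroidal x-axis, so I = ΣĪ (holes subtracted) = 109 378 mm⁴.

I_xx ≈ 1.094 × 10⁵ mm⁴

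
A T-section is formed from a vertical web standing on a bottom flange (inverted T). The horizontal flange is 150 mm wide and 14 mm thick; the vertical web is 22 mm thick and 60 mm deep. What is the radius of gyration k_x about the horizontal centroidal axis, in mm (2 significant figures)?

Treat the section as a set of non-overlapping primitives; coordinates are from the bounding-box lower-left.
Flange: 150 × 14, A = 2 100 mm², y = 7 mm, Ī = 34 300 mm⁴.
Web: 22 × 60, A = 1 320 mm², y = 44 mm, Ī = 396 000 mm⁴.
Centroid: ȳ = ΣA·y / ΣA = 21.28 mm.
Transfer each piece to the horizontal centroidal axis using Ī + A·d² with d = y − 21.28:
  flange: d = -14.28 mm → contributes +462 571 mm⁴
  web: d = 22.72 mm → contributes +1 077 340 mm⁴
Total I = 1 539 911 mm⁴.
Radius of gyration: k = √(I/A) = √(1 539 911 / 3 420) = 21.22 mm.

k_x ≈ 21 mm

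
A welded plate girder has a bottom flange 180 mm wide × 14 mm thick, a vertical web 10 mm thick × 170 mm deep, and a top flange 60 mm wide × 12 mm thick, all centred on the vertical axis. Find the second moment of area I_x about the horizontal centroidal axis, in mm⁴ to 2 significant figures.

I_x ≈ 2.6 × 10⁷ mm⁴

Break the section into simple shapes (no overlaps), measuring from the bottom-left corner of the bounding box.
Bottom plate: 180 × 14, A = 2 520 mm², y = 7 mm, Ī = 41 160 mm⁴.
Web plate: 10 × 170, A = 1 700 mm², y = 99 mm, Ī = 4 094 167 mm⁴.
Top plate: 60 × 12, A = 720 mm², y = 190 mm, Ī = 8 640 mm⁴.
Centroid: ȳ = ΣA·y / ΣA = 65.33 mm.
Transfer each piece to the horizontal centroidal axis using Ī + A·d² with d = y − 65.33:
  bottom plate: d = -58.33 mm → contributes +8 615 763 mm⁴
  web plate: d = 33.67 mm → contributes +6 021 177 mm⁴
  top plate: d = 124.7 mm → contributes +11 198 962 mm⁴
Total I = 25 835 902 mm⁴.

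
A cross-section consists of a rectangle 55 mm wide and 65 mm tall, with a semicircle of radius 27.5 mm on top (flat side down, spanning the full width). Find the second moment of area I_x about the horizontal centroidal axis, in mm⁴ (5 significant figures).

I_x ≈ 3.0612 × 10⁶ mm⁴

Treat the section as a set of non-overlapping primitives; coordinates are from the bounding-box lower-left.
Rectangular body: 55 × 65, A = 3 575 mm², y = 32.5 mm, Ī = 1 258 698 mm⁴.
Semicircular cap: semicircle r = 27.5, A = 1187.915 mm², y = 76.67136 mm, Ī = 62771.55 mm⁴.
Centroid: ȳ = ΣA·y / ΣA = 43.51674 mm.
Transfer each piece to the horizontal centroidal axis using Ī + A·d² with d = y − 43.51674:
  rectangular body: d = -11.01674 mm → contributes +1 692 591 mm⁴
  semicircular cap: d = 33.15462 mm → contributes +1 368 562 mm⁴
Total I = 3 061 152 mm⁴.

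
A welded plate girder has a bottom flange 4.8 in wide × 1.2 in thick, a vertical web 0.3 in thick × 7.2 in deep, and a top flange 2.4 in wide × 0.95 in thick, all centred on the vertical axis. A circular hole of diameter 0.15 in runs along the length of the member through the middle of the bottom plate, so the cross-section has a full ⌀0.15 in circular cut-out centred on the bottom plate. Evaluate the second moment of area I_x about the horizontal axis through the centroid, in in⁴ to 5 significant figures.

Break the section into simple shapes (no overlaps), measuring from the bottom-left corner of the bounding box.
Bottom plate: 4.8 × 1.2, A = 5.76 in², y = 0.6 in, Ī = 0.6912 in⁴.
Web plate: 0.3 × 7.2, A = 2.16 in², y = 4.8 in, Ī = 9.3312 in⁴.
Top plate: 2.4 × 0.95, A = 2.28 in², y = 8.875 in, Ī = 0.171475 in⁴.
Hole (subtracted): ⌀0.15, A = 0.01767146 in², y = 0.6 in, Ī = 0.00002485049 in⁴.
Centroid: ȳ = ΣA·y / ΣA = 3.343871 in.
Transfer each piece to the horizontal axis through the centroid using Ī + A·d² with d = y − 3.343871:
  bottom plate: d = -2.743871 in → contributes +44.05726 in⁴
  web plate: d = 1.456129 in → contributes +13.91107 in⁴
  top plate: d = 5.531129 in → contributes +69.92439 in⁴
  hole: d = -2.743871 in → contributes −0.1330703 in⁴
Total I = 127.7597 in⁴.

I_x ≈ 127.76 in⁴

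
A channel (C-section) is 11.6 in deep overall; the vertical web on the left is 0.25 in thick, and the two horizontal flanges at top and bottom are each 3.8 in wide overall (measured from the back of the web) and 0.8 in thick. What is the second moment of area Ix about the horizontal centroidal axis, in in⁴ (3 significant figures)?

Ix ≈ 198 in⁴

Split into non-overlapping primitives; take the origin at the lower-left of the bounding box.
Web: 0.25 × 11.6, A = 2.9 in², y = 5.8 in, Ī = 32.519 in⁴.
Top flange (beyond web): 3.55 × 0.8, A = 2.84 in², y = 11.2 in, Ī = 0.15147 in⁴.
Bottom flange (beyond web): 3.55 × 0.8, A = 2.84 in², y = 0.4 in, Ī = 0.15147 in⁴.
By symmetry the centroid is at mid-height, ȳ = 5.8 in.
Transfer each piece to the horizontal centroidal axis using Ī + A·d² with d = y − 5.8:
  web: d = 0 in → contributes +32.519 in⁴
  top flange (beyond web): d = 5.4 in → contributes +82.966 in⁴
  bottom flange (beyond web): d = -5.4 in → contributes +82.966 in⁴
Total I = 198.45 in⁴.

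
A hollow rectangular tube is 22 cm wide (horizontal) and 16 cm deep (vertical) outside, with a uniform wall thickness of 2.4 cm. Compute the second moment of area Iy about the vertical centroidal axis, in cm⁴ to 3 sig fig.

Treat the section as a set of non-overlapping primitives; coordinates are from the bounding-box lower-left.
Outer rectangle: 22 × 16, A = 352 cm², x = 11 cm, Ī = 14 197 cm⁴.
Inner void (subtracted): 17.2 × 11.2, A = 192.64 cm², x = 11 cm, Ī = 4749.2 cm⁴.
By symmetry the centroid is at mid-width, x̄ = 11 cm.
All pieces are centred on the vertical centroidal axis, so I = ΣĪ (holes subtracted) = 9448.1 cm⁴.

Iy ≈ 9450 cm⁴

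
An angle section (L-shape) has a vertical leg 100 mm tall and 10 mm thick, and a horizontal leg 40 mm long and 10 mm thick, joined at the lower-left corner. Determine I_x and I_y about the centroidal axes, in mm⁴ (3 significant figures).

I_x ≈ 1.30 × 10⁶ mm⁴, I_y ≈ 1.23 × 10⁵ mm⁴

Treat the section as a set of non-overlapping primitives; coordinates are from the bounding-box lower-left.
Vertical leg: 10 × 100, A = 1 000 mm², y = 50 mm, Ī = 833 333 mm⁴.
Horizontal leg (remainder): 30 × 10, A = 300 mm², y = 5 mm, Ī = 2 500 mm⁴.
Centroid: ȳ = ΣA·y / ΣA = 39.615 mm.
Transfer each piece to the centroidal x-axis using Ī + A·d² with d = y − 39.615:
  vertical leg: d = 10.385 mm → contributes +941 174 mm⁴
  horizontal leg (remainder): d = -34.615 mm → contributes +361 967 mm⁴
Total I = 1 303 141 mm⁴.
For the y-axis: x̄ = 9.6154 mm.
Repeating about the centroidal y-axis gives I_y = 123 141 mm⁴.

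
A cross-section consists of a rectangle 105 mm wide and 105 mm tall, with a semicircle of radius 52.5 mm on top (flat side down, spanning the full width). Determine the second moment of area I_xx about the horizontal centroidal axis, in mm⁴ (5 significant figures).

Split into non-overlapping primitives; take the origin at the lower-left of the bounding box.
Rectangular body: 105 × 105, A = 11 025 mm², y = 52.5 mm, Ī = 10 129 219 mm⁴.
Semicircular cap: semicircle r = 52.5, A = 4329.507 mm², y = 127.2817 mm, Ī = 833814.2 mm⁴.
Centroid: ȳ = ΣA·y / ΣA = 73.58618 mm.
Transfer each piece to the horizontal centroidal axis using Ī + A·d² with d = y − 73.58618:
  rectangular body: d = -21.08618 mm → contributes +15 031 231 mm⁴
  semicircular cap: d = 53.69551 mm → contributes +13 316 685 mm⁴
Total I = 28 347 916 mm⁴.

I_xx ≈ 2.8348 × 10⁷ mm⁴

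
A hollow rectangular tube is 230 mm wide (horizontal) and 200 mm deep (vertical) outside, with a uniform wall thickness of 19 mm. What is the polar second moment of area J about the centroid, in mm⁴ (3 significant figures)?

Break the section into simple shapes (no overlaps), measuring from the bottom-left corner of the bounding box.
Outer rectangle: 230 × 200, A = 46 000 mm², y = 100 mm, Ī = 153 333 333 mm⁴.
Inner void (subtracted): 192 × 162, A = 31 104 mm², y = 100 mm, Ī = 68 024 448 mm⁴.
By symmetry the centroid is at mid-height, ȳ = 100 mm.
All pieces are centred on the centroidal x-axis, so I = ΣĪ (holes subtracted) = 85 308 885 mm⁴.
Repeating about the centroidal y-axis gives I_y = 107 231 845 mm⁴.
Polar second moment: J = I_x + I_y = 192 540 731 mm⁴.

J ≈ 1.93 × 10⁸ mm⁴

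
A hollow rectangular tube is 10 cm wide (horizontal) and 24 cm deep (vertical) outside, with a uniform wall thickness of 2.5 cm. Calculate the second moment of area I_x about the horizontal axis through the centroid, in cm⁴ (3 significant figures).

I_x ≈ 8660 cm⁴

Decompose the section into non-overlapping parts with the origin at the bottom-left of its bounding rectangle.
Outer rectangle: 10 × 24, A = 240 cm², y = 12 cm, Ī = 11 520 cm⁴.
Inner void (subtracted): 5 × 19, A = 95 cm², y = 12 cm, Ī = 2857.9 cm⁴.
By symmetry the centroid is at mid-height, ȳ = 12 cm.
All pieces are centred on the horizontal axis through the centroid, so I = ΣĪ (holes subtracted) = 8662.1 cm⁴.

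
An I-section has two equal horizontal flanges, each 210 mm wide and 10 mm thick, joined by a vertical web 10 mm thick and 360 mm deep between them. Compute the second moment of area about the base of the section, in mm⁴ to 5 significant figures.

I_base ≈ 4.6424 × 10⁸ mm⁴

Split into non-overlapping primitives; take the origin at the lower-left of the bounding box.
Bottom flange: 210 × 10, A = 2 100 mm², y = 5 mm, Ī = 17 500 mm⁴.
Web: 10 × 360, A = 3 600 mm², y = 190 mm, Ī = 38 880 000 mm⁴.
Top flange: 210 × 10, A = 2 100 mm², y = 375 mm, Ī = 17 500 mm⁴.
Transfer each piece to a horizontal axis along the bottom face using Ī + A·d² with d = y − 0:
  bottom flange: d = 5 mm → contributes +70 000 mm⁴
  web: d = 190 mm → contributes +168 840 000 mm⁴
  top flange: d = 375 mm → contributes +295 330 000 mm⁴
Total I = 464 240 000 mm⁴.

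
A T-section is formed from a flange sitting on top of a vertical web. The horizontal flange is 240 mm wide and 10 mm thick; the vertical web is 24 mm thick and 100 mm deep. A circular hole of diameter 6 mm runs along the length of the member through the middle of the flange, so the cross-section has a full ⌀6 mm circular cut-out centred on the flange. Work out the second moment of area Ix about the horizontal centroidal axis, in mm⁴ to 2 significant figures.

Ix ≈ 5.6 × 10⁶ mm⁴

Split into non-overlapping primitives; take the origin at the lower-left of the bounding box.
Flange: 240 × 10, A = 2 400 mm², y = 105 mm, Ī = 20 000 mm⁴.
Web: 24 × 100, A = 2 400 mm², y = 50 mm, Ī = 2 000 000 mm⁴.
Hole (subtracted): ⌀6, A = 28.27 mm², y = 105 mm, Ī = 63.62 mm⁴.
Centroid: ȳ = ΣA·y / ΣA = 77.34 mm.
Transfer each piece to the horizontal centroidal axis using Ī + A·d² with d = y − 77.34:
  flange: d = 27.66 mm → contributes +1 856 573 mm⁴
  web: d = -27.34 mm → contributes +3 793 555 mm⁴
  hole: d = 27.66 mm → contributes −21 700 mm⁴
Total I = 5 628 427 mm⁴.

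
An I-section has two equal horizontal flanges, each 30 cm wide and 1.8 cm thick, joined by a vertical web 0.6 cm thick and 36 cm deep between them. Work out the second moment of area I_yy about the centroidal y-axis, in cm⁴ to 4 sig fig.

Split into non-overlapping primitives; take the origin at the lower-left of the bounding box.
Bottom flange: 30 × 1.8, A = 54 cm², x = 15 cm, Ī = 4 050 cm⁴.
Web: 0.6 × 36, A = 21.6 cm², x = 15 cm, Ī = 0.648 cm⁴.
Top flange: 30 × 1.8, A = 54 cm², x = 15 cm, Ī = 4 050 cm⁴.
By symmetry the centroid is at mid-width, x̄ = 15 cm.
All pieces are centred on the centroidal y-axis, so I = ΣĪ = 8100.65 cm⁴.

I_yy ≈ 8101 cm⁴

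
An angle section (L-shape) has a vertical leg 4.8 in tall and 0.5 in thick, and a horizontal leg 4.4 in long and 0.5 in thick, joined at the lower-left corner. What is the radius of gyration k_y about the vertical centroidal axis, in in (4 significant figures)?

k_y ≈ 1.333 in

Treat the section as a set of non-overlapping primitives; coordinates are from the bounding-box lower-left.
Vertical leg: 0.5 × 4.8, A = 2.4 in², x = 0.25 in, Ī = 0.05 in⁴.
Horizontal leg (remainder): 3.9 × 0.5, A = 1.95 in², x = 2.45 in, Ī = 2.47163 in⁴.
Centroid: x̄ = ΣA·x / ΣA = 1.23621 in.
Transfer each piece to the vertical centroidal axis using Ī + A·d² with d = x − 1.23621:
  vertical leg: d = -0.986207 in → contributes +2.38425 in⁴
  horizontal leg (remainder): d = 1.21379 in → contributes +5.34455 in⁴
Total I = 7.7288 in⁴.
Radius of gyration: k = √(I/A) = √(7.7288 / 4.35) = 1.33294 in.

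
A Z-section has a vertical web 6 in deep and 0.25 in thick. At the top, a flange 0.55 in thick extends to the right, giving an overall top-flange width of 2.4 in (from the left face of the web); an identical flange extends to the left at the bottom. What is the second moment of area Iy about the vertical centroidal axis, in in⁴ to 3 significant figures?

Treat the section as a set of non-overlapping primitives; coordinates are from the bounding-box lower-left.
Web: 0.25 × 6, A = 1.5 in², x = 2.275 in, Ī = 0.0078125 in⁴.
Top flange (beyond web): 2.15 × 0.55, A = 1.1825 in², x = 3.475 in, Ī = 0.45551 in⁴.
Bottom flange (beyond web): 2.15 × 0.55, A = 1.1825 in², x = 1.075 in, Ī = 0.45551 in⁴.
Centroid: x̄ = ΣA·x / ΣA = 2.275 in.
Transfer each piece to the vertical centroidal axis using Ī + A·d² with d = x − 2.275:
  web: d = 0 in → contributes +0.0078125 in⁴
  top flange (beyond web): d = 1.2 in → contributes +2.1583 in⁴
  bottom flange (beyond web): d = -1.2 in → contributes +2.1583 in⁴
Total I = 4.3244 in⁴.

Iy ≈ 4.32 in⁴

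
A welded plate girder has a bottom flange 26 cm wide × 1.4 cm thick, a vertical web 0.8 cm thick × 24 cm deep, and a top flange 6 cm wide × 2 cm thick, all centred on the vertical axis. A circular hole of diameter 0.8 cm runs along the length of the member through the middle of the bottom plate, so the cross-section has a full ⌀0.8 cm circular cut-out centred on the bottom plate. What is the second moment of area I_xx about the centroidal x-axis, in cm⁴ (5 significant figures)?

I_xx ≈ 7409.0 cm⁴

Treat the section as a set of non-overlapping primitives; coordinates are from the bounding-box lower-left.
Bottom plate: 26 × 1.4, A = 36.4 cm², y = 0.7 cm, Ī = 5.945333 cm⁴.
Web plate: 0.8 × 24, A = 19.2 cm², y = 13.4 cm, Ī = 921.6 cm⁴.
Top plate: 6 × 2, A = 12 cm², y = 26.4 cm, Ī = 4 cm⁴.
Hole (subtracted): ⌀0.8, A = 0.5026548 cm², y = 0.7 cm, Ī = 0.02010619 cm⁴.
Centroid: ȳ = ΣA·y / ΣA = 8.93043 cm.
Transfer each piece to the centroidal x-axis using Ī + A·d² with d = y − 8.93043:
  bottom plate: d = -8.23043 cm → contributes +2471.681 cm⁴
  web plate: d = 4.46957 cm → contributes +1305.159 cm⁴
  top plate: d = 17.46957 cm → contributes +3666.231 cm⁴
  hole: d = -8.23043 cm → contributes −34.06993 cm⁴
Total I = 7409.001 cm⁴.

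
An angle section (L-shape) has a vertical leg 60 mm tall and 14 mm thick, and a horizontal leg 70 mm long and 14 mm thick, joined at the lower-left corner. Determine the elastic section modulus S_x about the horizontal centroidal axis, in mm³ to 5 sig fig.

Treat the section as a set of non-overlapping primitives; coordinates are from the bounding-box lower-left.
Vertical leg: 14 × 60, A = 840 mm², y = 30 mm, Ī = 252 000 mm⁴.
Horizontal leg (remainder): 56 × 14, A = 784 mm², y = 7 mm, Ī = 12805.33 mm⁴.
Centroid: ȳ = ΣA·y / ΣA = 18.89655 mm.
Transfer each piece to the horizontal centroidal axis using Ī + A·d² with d = y − 18.89655:
  vertical leg: d = 11.10345 mm → contributes +355560.7 mm⁴
  horizontal leg (remainder): d = -11.89655 mm → contributes +123763.2 mm⁴
Total I = 479 324 mm⁴.
Extreme fibre distance c = 41.10345 mm; S = I/c = 11661.4 mm³.

S_x ≈ 1.1661 × 10⁴ mm³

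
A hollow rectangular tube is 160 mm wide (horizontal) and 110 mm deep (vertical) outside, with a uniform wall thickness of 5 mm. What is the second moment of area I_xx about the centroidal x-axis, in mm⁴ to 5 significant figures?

Break the section into simple shapes (no overlaps), measuring from the bottom-left corner of the bounding box.
Outer rectangle: 160 × 110, A = 17 600 mm², y = 55 mm, Ī = 17 746 667 mm⁴.
Inner void (subtracted): 150 × 100, A = 15 000 mm², y = 55 mm, Ī = 12 500 000 mm⁴.
By symmetry the centroid is at mid-height, ȳ = 55 mm.
All pieces are centred on the centroidal x-axis, so I = ΣĪ (holes subtracted) = 5 246 667 mm⁴.

I_xx ≈ 5.2467 × 10⁶ mm⁴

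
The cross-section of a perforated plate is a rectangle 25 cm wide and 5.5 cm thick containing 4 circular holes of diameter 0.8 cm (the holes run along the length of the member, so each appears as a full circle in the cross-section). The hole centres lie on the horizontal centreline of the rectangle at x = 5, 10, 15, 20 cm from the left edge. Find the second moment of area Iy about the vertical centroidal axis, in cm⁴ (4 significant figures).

Decompose the section into non-overlapping parts with the origin at the bottom-left of its bounding rectangle.
Plate: 25 × 5.5, A = 137.5 cm², x = 12.5 cm, Ī = 7161.46 cm⁴.
Hole 1 (subtracted): ⌀0.8, A = 0.502655 cm², x = 5 cm, Ī = 0.0201062 cm⁴.
Hole 2 (subtracted): ⌀0.8, A = 0.502655 cm², x = 10 cm, Ī = 0.0201062 cm⁴.
Hole 3 (subtracted): ⌀0.8, A = 0.502655 cm², x = 15 cm, Ī = 0.0201062 cm⁴.
Hole 4 (subtracted): ⌀0.8, A = 0.502655 cm², x = 20 cm, Ī = 0.0201062 cm⁴.
By symmetry the centroid is at mid-width, x̄ = 12.5 cm.
Transfer each piece to the vertical centroidal axis using Ī + A·d² with d = x − 12.5:
  plate: d = 0 cm → contributes +7161.46 cm⁴
  hole 1: d = -7.5 cm → contributes −28.2944 cm⁴
  hole 2: d = -2.5 cm → contributes −3.1617 cm⁴
  hole 3: d = 2.5 cm → contributes −3.1617 cm⁴
  hole 4: d = 7.5 cm → contributes −28.2944 cm⁴
Total I = 7098.55 cm⁴.

Iy ≈ 7099 cm⁴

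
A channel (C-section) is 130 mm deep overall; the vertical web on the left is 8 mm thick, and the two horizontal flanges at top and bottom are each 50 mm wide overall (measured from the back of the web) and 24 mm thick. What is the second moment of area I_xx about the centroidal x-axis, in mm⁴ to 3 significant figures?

I_xx ≈ 7.22 × 10⁶ mm⁴

Decompose the section into non-overlapping parts with the origin at the bottom-left of its bounding rectangle.
Web: 8 × 130, A = 1 040 mm², y = 65 mm, Ī = 1 464 667 mm⁴.
Top flange (beyond web): 42 × 24, A = 1 008 mm², y = 118 mm, Ī = 48 384 mm⁴.
Bottom flange (beyond web): 42 × 24, A = 1 008 mm², y = 12 mm, Ī = 48 384 mm⁴.
By symmetry the centroid is at mid-height, ȳ = 65 mm.
Transfer each piece to the centroidal x-axis using Ī + A·d² with d = y − 65:
  web: d = 0 mm → contributes +1 464 667 mm⁴
  top flange (beyond web): d = 53 mm → contributes +2 879 856 mm⁴
  bottom flange (beyond web): d = -53 mm → contributes +2 879 856 mm⁴
Total I = 7 224 379 mm⁴.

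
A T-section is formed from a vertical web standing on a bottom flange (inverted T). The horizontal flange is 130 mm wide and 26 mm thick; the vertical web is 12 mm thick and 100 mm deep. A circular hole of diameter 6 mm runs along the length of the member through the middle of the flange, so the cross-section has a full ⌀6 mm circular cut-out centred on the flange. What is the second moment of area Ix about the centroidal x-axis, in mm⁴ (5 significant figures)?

Decompose the section into non-overlapping parts with the origin at the bottom-left of its bounding rectangle.
Flange: 130 × 26, A = 3 380 mm², y = 13 mm, Ī = 190406.7 mm⁴.
Web: 12 × 100, A = 1 200 mm², y = 76 mm, Ī = 1 000 000 mm⁴.
Hole (subtracted): ⌀6, A = 28.27433 mm², y = 13 mm, Ī = 63.61725 mm⁴.
Centroid: ȳ = ΣA·y / ΣA = 29.60909 mm.
Transfer each piece to the centroidal x-axis using Ī + A·d² with d = y − 29.60909:
  flange: d = -16.60909 mm → contributes +1 122 819 mm⁴
  web: d = 46.39091 mm → contributes +3 582 540 mm⁴
  hole: d = -16.60909 mm → contributes −7863.424 mm⁴
Total I = 4 697 496 mm⁴.

Ix ≈ 4.6975 × 10⁶ mm⁴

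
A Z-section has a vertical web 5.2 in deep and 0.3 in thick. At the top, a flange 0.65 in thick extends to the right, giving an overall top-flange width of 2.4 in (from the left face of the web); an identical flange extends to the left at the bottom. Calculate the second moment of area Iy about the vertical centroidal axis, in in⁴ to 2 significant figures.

Iy ≈ 4.9 in⁴

Split into non-overlapping primitives; take the origin at the lower-left of the bounding box.
Web: 0.3 × 5.2, A = 1.56 in², x = 2.25 in, Ī = 0.0117 in⁴.
Top flange (beyond web): 2.1 × 0.65, A = 1.365 in², x = 3.45 in, Ī = 0.5016 in⁴.
Bottom flange (beyond web): 2.1 × 0.65, A = 1.365 in², x = 1.05 in, Ī = 0.5016 in⁴.
Centroid: x̄ = ΣA·x / ΣA = 2.25 in.
Transfer each piece to the vertical centroidal axis using Ī + A·d² with d = x − 2.25:
  web: d = 0 in → contributes +0.0117 in⁴
  top flange (beyond web): d = 1.2 in → contributes +2.467 in⁴
  bottom flange (beyond web): d = -1.2 in → contributes +2.467 in⁴
Total I = 4.946 in⁴.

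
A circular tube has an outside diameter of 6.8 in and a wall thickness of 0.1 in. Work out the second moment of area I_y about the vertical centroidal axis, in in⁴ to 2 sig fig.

I_y ≈ 12 in⁴

Split into non-overlapping primitives; take the origin at the lower-left of the bounding box.
Outer circle: ⌀6.8, A = 36.32 in², x = 3.4 in, Ī = 105 in⁴.
Bore (subtracted): ⌀6.6, A = 34.21 in², x = 3.4 in, Ī = 93.14 in⁴.
By symmetry the centroid is at mid-width, x̄ = 3.4 in.
All pieces are centred on the vertical centroidal axis, so I = ΣĪ (holes subtracted) = 11.81 in⁴.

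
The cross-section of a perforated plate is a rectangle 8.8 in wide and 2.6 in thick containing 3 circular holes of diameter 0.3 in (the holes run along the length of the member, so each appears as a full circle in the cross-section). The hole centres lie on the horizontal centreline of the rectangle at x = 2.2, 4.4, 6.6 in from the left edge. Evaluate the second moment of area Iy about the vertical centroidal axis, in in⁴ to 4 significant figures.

Iy ≈ 147.0 in⁴

Break the section into simple shapes (no overlaps), measuring from the bottom-left corner of the bounding box.
Plate: 8.8 × 2.6, A = 22.88 in², x = 4.4 in, Ī = 147.652 in⁴.
Hole 1 (subtracted): ⌀0.3, A = 0.0706858 in², x = 2.2 in, Ī = 0.000397608 in⁴.
Hole 2 (subtracted): ⌀0.3, A = 0.0706858 in², x = 4.4 in, Ī = 0.000397608 in⁴.
Hole 3 (subtracted): ⌀0.3, A = 0.0706858 in², x = 6.6 in, Ī = 0.000397608 in⁴.
By symmetry the centroid is at mid-width, x̄ = 4.4 in.
Transfer each piece to the vertical centroidal axis using Ī + A·d² with d = x − 4.4:
  plate: d = 0 in → contributes +147.652 in⁴
  hole 1: d = -2.2 in → contributes −0.342517 in⁴
  hole 2: d = 0 in → contributes −0.000397608 in⁴
  hole 3: d = 2.2 in → contributes −0.342517 in⁴
Total I = 146.967 in⁴.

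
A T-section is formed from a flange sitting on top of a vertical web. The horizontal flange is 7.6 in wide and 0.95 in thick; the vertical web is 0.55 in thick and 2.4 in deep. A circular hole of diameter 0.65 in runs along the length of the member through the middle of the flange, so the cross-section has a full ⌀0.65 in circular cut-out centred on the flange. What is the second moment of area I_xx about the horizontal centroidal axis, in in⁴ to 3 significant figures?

I_xx ≈ 4.28 in⁴

Break the section into simple shapes (no overlaps), measuring from the bottom-left corner of the bounding box.
Flange: 7.6 × 0.95, A = 7.22 in², y = 2.875 in, Ī = 0.543 in⁴.
Web: 0.55 × 2.4, A = 1.32 in², y = 1.2 in, Ī = 0.6336 in⁴.
Hole (subtracted): ⌀0.65, A = 0.33183 in², y = 2.875 in, Ī = 0.0087624 in⁴.
Centroid: ȳ = ΣA·y / ΣA = 2.6056 in.
Transfer each piece to the horizontal centroidal axis using Ī + A·d² with d = y − 2.6056:
  flange: d = 0.26937 in → contributes +1.0669 in⁴
  web: d = -1.4056 in → contributes +3.2417 in⁴
  hole: d = 0.26937 in → contributes −0.032839 in⁴
Total I = 4.2757 in⁴.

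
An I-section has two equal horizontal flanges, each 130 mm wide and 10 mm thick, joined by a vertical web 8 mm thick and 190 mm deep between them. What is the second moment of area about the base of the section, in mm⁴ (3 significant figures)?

Decompose the section into non-overlapping parts with the origin at the bottom-left of its bounding rectangle.
Bottom flange: 130 × 10, A = 1 300 mm², y = 5 mm, Ī = 10 833 mm⁴.
Web: 8 × 190, A = 1 520 mm², y = 105 mm, Ī = 4 572 667 mm⁴.
Top flange: 130 × 10, A = 1 300 mm², y = 205 mm, Ī = 10 833 mm⁴.
Transfer each piece to the bottom edge using Ī + A·d² with d = y − 0:
  bottom flange: d = 5 mm → contributes +43 333 mm⁴
  web: d = 105 mm → contributes +21 330 667 mm⁴
  top flange: d = 205 mm → contributes +54 643 333 mm⁴
Total I = 76 017 333 mm⁴.

I_base ≈ 7.60 × 10⁷ mm⁴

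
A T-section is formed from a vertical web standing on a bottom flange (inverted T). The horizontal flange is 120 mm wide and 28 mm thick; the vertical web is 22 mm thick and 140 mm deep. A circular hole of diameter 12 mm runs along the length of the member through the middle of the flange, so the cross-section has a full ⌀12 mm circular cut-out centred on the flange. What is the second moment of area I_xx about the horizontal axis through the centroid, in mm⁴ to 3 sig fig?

I_xx ≈ 1.64 × 10⁷ mm⁴

Treat the section as a set of non-overlapping primitives; coordinates are from the bounding-box lower-left.
Flange: 120 × 28, A = 3 360 mm², y = 14 mm, Ī = 219 520 mm⁴.
Web: 22 × 140, A = 3 080 mm², y = 98 mm, Ī = 5 030 667 mm⁴.
Hole (subtracted): ⌀12, A = 113.1 mm², y = 14 mm, Ī = 1017.9 mm⁴.
Centroid: ȳ = ΣA·y / ΣA = 54.892 mm.
Transfer each piece to the horizontal axis through the centroid using Ī + A·d² with d = y − 54.892:
  flange: d = -40.892 mm → contributes +5 837 976 mm⁴
  web: d = 43.108 mm → contributes +10 754 217 mm⁴
  hole: d = -40.892 mm → contributes −190 135 mm⁴
Total I = 16 402 058 mm⁴.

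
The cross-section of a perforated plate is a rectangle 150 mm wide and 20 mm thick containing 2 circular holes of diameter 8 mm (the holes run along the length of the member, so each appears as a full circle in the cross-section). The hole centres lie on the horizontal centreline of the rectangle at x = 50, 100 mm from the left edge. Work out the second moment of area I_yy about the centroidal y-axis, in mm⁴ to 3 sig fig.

I_yy ≈ 5.56 × 10⁶ mm⁴

Break the section into simple shapes (no overlaps), measuring from the bottom-left corner of the bounding box.
Plate: 150 × 20, A = 3 000 mm², x = 75 mm, Ī = 5 625 000 mm⁴.
Hole 1 (subtracted): ⌀8, A = 50.265 mm², x = 50 mm, Ī = 201.06 mm⁴.
Hole 2 (subtracted): ⌀8, A = 50.265 mm², x = 100 mm, Ī = 201.06 mm⁴.
By symmetry the centroid is at mid-width, x̄ = 75 mm.
Transfer each piece to the centroidal y-axis using Ī + A·d² with d = x − 75:
  plate: d = 0 mm → contributes +5 625 000 mm⁴
  hole 1: d = -25 mm → contributes −31 617 mm⁴
  hole 2: d = 25 mm → contributes −31 617 mm⁴
Total I = 5 561 766 mm⁴.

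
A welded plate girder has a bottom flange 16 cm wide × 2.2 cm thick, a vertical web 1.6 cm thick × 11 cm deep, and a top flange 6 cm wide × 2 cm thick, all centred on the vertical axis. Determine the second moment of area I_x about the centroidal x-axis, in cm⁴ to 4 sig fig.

Split into non-overlapping primitives; take the origin at the lower-left of the bounding box.
Bottom plate: 16 × 2.2, A = 35.2 cm², y = 1.1 cm, Ī = 14.1973 cm⁴.
Web plate: 1.6 × 11, A = 17.6 cm², y = 7.7 cm, Ī = 177.467 cm⁴.
Top plate: 6 × 2, A = 12 cm², y = 14.2 cm, Ī = 4 cm⁴.
Centroid: ȳ = ΣA·y / ΣA = 5.31852 cm.
Transfer each piece to the centroidal x-axis using Ī + A·d² with d = y − 5.31852:
  bottom plate: d = -4.21852 cm → contributes +640.613 cm⁴
  web plate: d = 2.38148 cm → contributes +277.284 cm⁴
  top plate: d = 8.88148 cm → contributes +950.569 cm⁴
Total I = 1868.47 cm⁴.

I_x ≈ 1868 cm⁴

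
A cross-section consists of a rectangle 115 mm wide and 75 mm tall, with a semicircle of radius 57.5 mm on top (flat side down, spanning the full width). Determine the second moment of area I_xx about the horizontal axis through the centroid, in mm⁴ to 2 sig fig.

I_xx ≈ 1.8 × 10⁷ mm⁴

Decompose the section into non-overlapping parts with the origin at the bottom-left of its bounding rectangle.
Rectangular body: 115 × 75, A = 8 625 mm², y = 37.5 mm, Ī = 4 042 969 mm⁴.
Semicircular cap: semicircle r = 57.5, A = 5 193 mm², y = 99.4 mm, Ī = 1 199 785 mm⁴.
Centroid: ȳ = ΣA·y / ΣA = 60.77 mm.
Transfer each piece to the horizontal axis through the centroid using Ī + A·d² with d = y − 60.77:
  rectangular body: d = -23.27 mm → contributes +8 711 560 mm⁴
  semicircular cap: d = 38.64 mm → contributes +8 953 136 mm⁴
Total I = 17 664 696 mm⁴.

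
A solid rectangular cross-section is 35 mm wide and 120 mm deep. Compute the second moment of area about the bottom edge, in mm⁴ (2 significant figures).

I_base ≈ 2.0 × 10⁷ mm⁴

The section: 35 × 120, A = 4 200 mm², y = 60 mm, Ī = 5 040 000 mm⁴.
Transfer it to the bottom edge using Ī + A·d² with d = y − 0:
  the section: d = 60 mm → contributes +20 160 000 mm⁴
Total I = 20 160 000 mm⁴.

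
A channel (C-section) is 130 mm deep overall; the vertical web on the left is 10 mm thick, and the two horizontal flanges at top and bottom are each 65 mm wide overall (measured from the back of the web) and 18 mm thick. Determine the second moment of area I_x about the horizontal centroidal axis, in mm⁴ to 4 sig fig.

Split into non-overlapping primitives; take the origin at the lower-left of the bounding box.
Web: 10 × 130, A = 1 300 mm², y = 65 mm, Ī = 1 830 833 mm⁴.
Top flange (beyond web): 55 × 18, A = 990 mm², y = 121 mm, Ī = 26 730 mm⁴.
Bottom flange (beyond web): 55 × 18, A = 990 mm², y = 9 mm, Ī = 26 730 mm⁴.
By symmetry the centroid is at mid-height, ȳ = 65 mm.
Transfer each piece to the horizontal centroidal axis using Ī + A·d² with d = y − 65:
  web: d = 0 mm → contributes +1 830 833 mm⁴
  top flange (beyond web): d = 56 mm → contributes +3 131 370 mm⁴
  bottom flange (beyond web): d = -56 mm → contributes +3 131 370 mm⁴
Total I = 8 093 573 mm⁴.

I_x ≈ 8.094 × 10⁶ mm⁴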